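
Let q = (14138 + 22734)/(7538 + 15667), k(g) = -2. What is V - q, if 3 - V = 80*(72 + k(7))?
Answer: -129915257/23205 ≈ -5598.6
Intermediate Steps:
V = -5597 (V = 3 - 80*(72 - 2) = 3 - 80*70 = 3 - 1*5600 = 3 - 5600 = -5597)
q = 36872/23205 ≈ 1.5890
V - q = -5597 - 1*36872/23205 = -5597 - 36872/23205 = -129915257/23205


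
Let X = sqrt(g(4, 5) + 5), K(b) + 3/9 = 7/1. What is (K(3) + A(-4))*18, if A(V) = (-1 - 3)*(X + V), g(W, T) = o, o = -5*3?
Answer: 408 - 72*I*sqrt(10) ≈ 408.0 - 227.68*I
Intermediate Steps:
K(b) = 20/3 (K(b) = -1/3 + 7/1 = -1/3 + 7*1 = -1/3 + 7 = 20/3)
o = -15
g(W, T) = -15
X = I*sqrt(10) (X = sqrt(-15 + 5) = sqrt(-10) = I*sqrt(10) ≈ 3.1623*I)
A(V) = -4*V - 4*I*sqrt(10) (A(V) = (-1 - 3)*(I*sqrt(10) + V) = -4*(V + I*sqrt(10)) = -4*V - 4*I*sqrt(10))
(K(3) + A(-4))*18 = (20/3 + (-4*(-4) - 4*I*sqrt(10)))*18 = (20/3 + (16 - 4*I*sqrt(10)))*18 = (68/3 - 4*I*sqrt(10))*18 = 408 - 72*I*sqrt(10)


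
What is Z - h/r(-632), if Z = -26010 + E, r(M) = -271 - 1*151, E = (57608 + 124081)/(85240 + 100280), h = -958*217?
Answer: -345799778727/13048240 ≈ -26502.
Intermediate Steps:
h = -207886
E = 60563/61840 (E = 181689/185520 = 181689*(1/185520) = 60563/61840 ≈ 0.97935)
r(M) = -422 (r(M) = -271 - 151 = -422)
Z = -1608397837/61840 (Z = -26010 + 60563/61840 = -1608397837/61840 ≈ -26009.)
Z - h/r(-632) = -1608397837/61840 - (-207886)/(-422) = -1608397837/61840 - (-207886)*(-1)/422 = -1608397837/61840 - 1*103943/211 = -1608397837/61840 - 103943/211 = -345799778727/13048240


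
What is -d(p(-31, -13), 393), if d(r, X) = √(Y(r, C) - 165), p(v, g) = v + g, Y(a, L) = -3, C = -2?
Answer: -2*I*√42 ≈ -12.961*I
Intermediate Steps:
p(v, g) = g + v
d(r, X) = 2*I*√42 (d(r, X) = √(-3 - 165) = √(-168) = 2*I*√42)
-d(p(-31, -13), 393) = -2*I*√42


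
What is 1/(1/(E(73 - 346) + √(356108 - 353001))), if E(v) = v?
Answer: -273 + √3107 ≈ -217.26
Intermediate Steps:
1/(1/(E(73 - 346) + √(356108 - 353001))) = 1/(1/((73 - 346) + √(356108 - 353001))) = 1/(1/(-273 + √3107)) = -273 + √3107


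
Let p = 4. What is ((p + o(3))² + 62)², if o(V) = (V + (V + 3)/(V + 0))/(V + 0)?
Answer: 717409/81 ≈ 8856.9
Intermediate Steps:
o(V) = (V + (3 + V)/V)/V
((p + o(3))² + 62)² = ((4 + (3 + 3 + 3²)/3²)² + 62)² = ((4 + (3 + 3 + 9)/9)² + 62)² = ((4 + (⅑)*15)² + 62)² = ((4 + 5/3)² + 62)² = ((17/3)² + 62)² = (289/9 + 62)² = (847/9)² = 717409/81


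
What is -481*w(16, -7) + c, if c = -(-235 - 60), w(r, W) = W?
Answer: 3662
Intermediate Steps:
c = 295 (c = -1*(-295) = 295)
-481*w(16, -7) + c = -481*(-7) + 295 = 3367 + 295 = 3662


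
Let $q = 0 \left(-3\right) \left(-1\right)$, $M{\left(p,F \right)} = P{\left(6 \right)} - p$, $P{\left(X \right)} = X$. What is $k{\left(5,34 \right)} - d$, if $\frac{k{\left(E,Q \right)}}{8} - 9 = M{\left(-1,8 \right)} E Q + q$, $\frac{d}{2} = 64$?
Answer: $9464$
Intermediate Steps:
$d = 128$ ($d = 2 \cdot 64 = 128$)
$M{\left(p,F \right)} = 6 - p$
$q = 0$ ($q = 0 \left(-1\right) = 0$)
$k{\left(E,Q \right)} = 72 + 56 E Q$ ($k{\left(E,Q \right)} = 72 + 8 \left(\left(6 - -1\right) E Q + 0\right) = 72 + 8 \left(\left(6 + 1\right) E Q + 0\right) = 72 + 8 \left(7 E Q + 0\right) = 72 + 8 \cdot 7 E Q = 72 + 56 E Q$)
$k{\left(5,34 \right)} - d = \left(72 + 56 \cdot 5 \cdot 34\right) - 128 = \left(72 + 9520\right) - 128 = 9592 - 128 = 9464$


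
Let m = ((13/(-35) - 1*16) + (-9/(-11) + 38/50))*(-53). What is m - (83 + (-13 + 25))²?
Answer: -15863844/1925 ≈ -8241.0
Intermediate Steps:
m = 1509281/1925 (m = ((13*(-1/35) - 16) + (-9*(-1/11) + 38*(1/50)))*(-53) = ((-13/35 - 16) + (9/11 + 19/25))*(-53) = (-573/35 + 434/275)*(-53) = -28477/1925*(-53) = 1509281/1925 ≈ 784.04)
m - (83 + (-13 + 25))² = 1509281/1925 - (83 + (-13 + 25))² = 1509281/1925 - (83 + 12)² = 1509281/1925 - 1*95² = 1509281/1925 - 1*9025 = 1509281/1925 - 9025 = -15863844/1925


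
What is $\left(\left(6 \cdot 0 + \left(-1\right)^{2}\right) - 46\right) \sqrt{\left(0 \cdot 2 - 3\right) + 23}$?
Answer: $- 90 \sqrt{5} \approx -201.25$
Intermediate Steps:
$\left(\left(6 \cdot 0 + \left(-1\right)^{2}\right) - 46\right) \sqrt{\left(0 \cdot 2 - 3\right) + 23} = \left(\left(0 + 1\right) - 46\right) \sqrt{\left(0 - 3\right) + 23} = \left(1 - 46\right) \sqrt{-3 + 23} = - 45 \sqrt{20} = - 45 \cdot 2 \sqrt{5} = - 90 \sqrt{5}$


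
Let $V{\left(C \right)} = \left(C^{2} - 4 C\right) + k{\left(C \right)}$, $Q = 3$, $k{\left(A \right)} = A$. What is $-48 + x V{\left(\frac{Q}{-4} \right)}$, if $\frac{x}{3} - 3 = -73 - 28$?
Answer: $- \frac{6999}{8} \approx -874.88$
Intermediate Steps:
$x = -294$ ($x = 9 + 3 \left(-73 - 28\right) = 9 + 3 \left(-101\right) = 9 - 303 = -294$)
$V{\left(C \right)} = C^{2} - 3 C$ ($V{\left(C \right)} = \left(C^{2} - 4 C\right) + C = C^{2} - 3 C$)
$-48 + x V{\left(\frac{Q}{-4} \right)} = -48 - 294 \frac{3}{-4} \left(-3 + \frac{3}{-4}\right) = -48 - 294 \cdot 3 \left(- \frac{1}{4}\right) \left(-3 + 3 \left(- \frac{1}{4}\right)\right) = -48 - 294 \left(- \frac{3 \left(-3 - \frac{3}{4}\right)}{4}\right) = -48 - 294 \left(\left(- \frac{3}{4}\right) \left(- \frac{15}{4}\right)\right) = -48 - \frac{6615}{8} = - \frac{6999}{8}$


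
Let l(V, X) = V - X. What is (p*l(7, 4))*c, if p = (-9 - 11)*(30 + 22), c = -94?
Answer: 293280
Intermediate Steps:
p = -1040 (p = -20*52 = -1040)
(p*l(7, 4))*c = -1040*(7 - 1*4)*(-94) = -1040*(7 - 4)*(-94) = -1040*3*(-94) = -3120*(-94) = 293280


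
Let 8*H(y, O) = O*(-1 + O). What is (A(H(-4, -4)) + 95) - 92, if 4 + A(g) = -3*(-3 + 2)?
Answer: 2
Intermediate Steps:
H(y, O) = O*(-1 + O)/8 (H(y, O) = (O*(-1 + O))/8 = O*(-1 + O)/8)
A(g) = -1 (A(g) = -4 - 3*(-3 + 2) = -4 - 3*(-1) = -4 + 3 = -1)
(A(H(-4, -4)) + 95) - 92 = (-1 + 95) - 92 = 94 - 92 = 2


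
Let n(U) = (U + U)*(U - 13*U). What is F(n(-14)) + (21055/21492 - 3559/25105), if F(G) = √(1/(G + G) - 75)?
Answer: 452095747/539556660 + I*√2116803/168 ≈ 0.8379 + 8.6603*I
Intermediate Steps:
n(U) = -24*U² (n(U) = (2*U)*(-12*U) = -24*U²)
F(G) = √(-75 + 1/(2*G)) (F(G) = √(1/(2*G) - 75) = √(-75 + 1/(2*G)))
F(n(-14)) + (21055/21492 - 3559/25105) = √(-300 + 2/((-24*(-14)²)))/2 + (21055/21492 - 3559/25105) = √(-300 + 2/((-24*196)))/2 + (21055*(1/21492) - 3559*1/25105) = √(-300 + 2/(-4704))/2 + (21055/21492 - 3559/25105) = √(-300 + 2*(-1/4704))/2 + 452095747/539556660 = √(-300 - 1/2352)/2 + 452095747/539556660 = √(-705601/2352)/2 + 452095747/539556660 = (I*√2116803/84)/2 + 452095747/539556660 = I*√2116803/168 + 452095747/539556660 = 452095747/539556660 + I*√2116803/168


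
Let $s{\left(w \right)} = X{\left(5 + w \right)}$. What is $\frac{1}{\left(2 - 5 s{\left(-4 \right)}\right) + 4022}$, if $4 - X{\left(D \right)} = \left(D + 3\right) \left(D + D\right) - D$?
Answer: $\frac{1}{4039} \approx 0.00024759$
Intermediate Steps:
$X{\left(D \right)} = 4 + D - 2 D \left(3 + D\right)$ ($X{\left(D \right)} = 4 - \left(\left(D + 3\right) \left(D + D\right) - D\right) = 4 - \left(\left(3 + D\right) 2 D - D\right) = 4 - \left(2 D \left(3 + D\right) - D\right) = 4 - \left(- D + 2 D \left(3 + D\right)\right) = 4 + D - 2 D \left(3 + D\right)$)
$s{\left(w \right)} = -21 - 5 w - 2 \left(5 + w\right)^{2}$ ($s{\left(w \right)} = 4 - 5 \left(5 + w\right) - 2 \left(5 + w\right)^{2} = 4 - \left(25 + 5 w\right) - 2 \left(5 + w\right)^{2} = -21 - 5 w - 2 \left(5 + w\right)^{2}$)
$\frac{1}{\left(2 - 5 s{\left(-4 \right)}\right) + 4022} = \frac{1}{\left(2 - 5 \left(-71 - -100 - 2 \left(-4\right)^{2}\right)\right) + 4022} = \frac{1}{\left(2 - 5 \left(-71 + 100 - 32\right)\right) + 4022} = \frac{1}{\left(2 - -15\right) + 4022} = \frac{1}{\left(2 + 15\right) + 4022} = \frac{1}{17 + 4022} = \frac{1}{4039}$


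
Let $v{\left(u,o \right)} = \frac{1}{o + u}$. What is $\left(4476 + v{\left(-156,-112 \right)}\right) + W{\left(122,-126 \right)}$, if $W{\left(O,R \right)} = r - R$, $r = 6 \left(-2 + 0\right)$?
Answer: $\frac{1230119}{268} \approx 4590.0$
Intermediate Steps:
$r = -12$ ($r = 6 \left(-2\right) = -12$)
$W{\left(O,R \right)} = -12 - R$
$\left(4476 + v{\left(-156,-112 \right)}\right) + W{\left(122,-126 \right)} = \left(4476 + \frac{1}{-112 - 156}\right) - -114 = \left(4476 + \frac{1}{-268}\right) + \left(-12 + 126\right) = \left(4476 - \frac{1}{268}\right) + 114 = \frac{1199567}{268} + 114 = \frac{1230119}{268}$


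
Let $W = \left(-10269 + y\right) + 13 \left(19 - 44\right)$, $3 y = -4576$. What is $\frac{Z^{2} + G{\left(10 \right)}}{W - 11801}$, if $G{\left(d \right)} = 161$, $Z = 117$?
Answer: $- \frac{41550}{71761} \approx -0.57901$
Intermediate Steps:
$y = - \frac{4576}{3}$ ($y = \frac{1}{3} \left(-4576\right) = - \frac{4576}{3} \approx -1525.3$)
$W = - \frac{36358}{3}$ ($W = \left(-10269 - \frac{4576}{3}\right) + 13 \left(19 - 44\right) = - \frac{35383}{3} + 13 \left(-25\right) = - \frac{35383}{3} - 325 = - \frac{36358}{3} \approx -12119.0$)
$\frac{Z^{2} + G{\left(10 \right)}}{W - 11801} = \frac{117^{2} + 161}{- \frac{36358}{3} - 11801} = \frac{13689 + 161}{- \frac{71761}{3}} = 13850 \left(- \frac{3}{71761}\right) = - \frac{41550}{71761}$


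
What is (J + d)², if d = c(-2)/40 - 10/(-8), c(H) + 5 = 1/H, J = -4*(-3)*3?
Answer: 8814961/6400 ≈ 1377.3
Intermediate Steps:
J = 36 (J = 12*3 = 36)
c(H) = -5 + 1/H
d = 89/80 (d = (-5 + 1/(-2))/40 - 10/(-8) = (-5 - ½)*(1/40) - 10*(-⅛) = -11/2*1/40 + 5/4 = -11/80 + 5/4 = 89/80 ≈ 1.1125)
(J + d)² = (36 + 89/80)² = (2969/80)² = 8814961/6400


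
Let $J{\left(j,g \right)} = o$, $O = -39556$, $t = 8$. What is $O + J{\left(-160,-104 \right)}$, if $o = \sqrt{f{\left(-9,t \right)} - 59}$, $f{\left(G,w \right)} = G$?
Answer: $-39556 + 2 i \sqrt{17} \approx -39556.0 + 8.2462 i$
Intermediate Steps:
$o = 2 i \sqrt{17}$ ($o = \sqrt{-9 - 59} = \sqrt{-68} = 2 i \sqrt{17} \approx 8.2462 i$)
$J{\left(j,g \right)} = 2 i \sqrt{17}$
$O + J{\left(-160,-104 \right)} = -39556 + 2 i \sqrt{17}$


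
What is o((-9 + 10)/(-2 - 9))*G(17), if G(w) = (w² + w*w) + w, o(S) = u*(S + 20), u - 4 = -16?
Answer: -1563660/11 ≈ -1.4215e+5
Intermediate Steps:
u = -12 (u = 4 - 16 = -12)
o(S) = -240 - 12*S (o(S) = -12*(S + 20) = -12*(20 + S) = -240 - 12*S)
G(w) = w + 2*w² (G(w) = (w² + w²) + w = 2*w² + w = w + 2*w²)
o((-9 + 10)/(-2 - 9))*G(17) = (-240 - 12*(-9 + 10)/(-2 - 9))*(17*(1 + 2*17)) = (-240 - 12/(-11))*(17*(1 + 34)) = (-240 - 12*(-1)/11)*(17*35) = (-240 - 12*(-1/11))*595 = (-240 + 12/11)*595 = -2628/11*595 = -1563660/11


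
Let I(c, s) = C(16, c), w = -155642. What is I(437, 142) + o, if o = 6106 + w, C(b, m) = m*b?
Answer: -142544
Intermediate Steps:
C(b, m) = b*m
I(c, s) = 16*c
o = -149536 (o = 6106 - 155642 = -149536)
I(437, 142) + o = 16*437 - 149536 = 6992 - 149536 = -142544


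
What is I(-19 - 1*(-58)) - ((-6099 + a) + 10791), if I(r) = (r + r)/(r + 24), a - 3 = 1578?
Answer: -131707/21 ≈ -6271.8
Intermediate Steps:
a = 1581 (a = 3 + 1578 = 1581)
I(r) = 2*r/(24 + r) (I(r) = (2*r)/(24 + r) = 2*r/(24 + r))
I(-19 - 1*(-58)) - ((-6099 + a) + 10791) = 2*(-19 - 1*(-58))/(24 + (-19 - 1*(-58))) - ((-6099 + 1581) + 10791) = 2*(-19 + 58)/(24 + (-19 + 58)) - (-4518 + 10791) = 2*39/(24 + 39) - 1*6273 = 2*39/63 - 6273 = 2*39*(1/63) - 6273 = 26/21 - 6273 = -131707/21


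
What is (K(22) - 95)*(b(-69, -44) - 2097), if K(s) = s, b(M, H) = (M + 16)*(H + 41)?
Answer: 141474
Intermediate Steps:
b(M, H) = (16 + M)*(41 + H)
(K(22) - 95)*(b(-69, -44) - 2097) = (22 - 95)*((656 + 16*(-44) + 41*(-69) - 44*(-69)) - 2097) = -73*((656 - 704 - 2829 + 3036) - 2097) = -73*(159 - 2097) = -73*(-1938) = 141474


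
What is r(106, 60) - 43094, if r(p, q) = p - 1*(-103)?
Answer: -42885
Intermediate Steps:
r(p, q) = 103 + p (r(p, q) = p + 103 = 103 + p)
r(106, 60) - 43094 = (103 + 106) - 43094 = 209 - 43094 = -42885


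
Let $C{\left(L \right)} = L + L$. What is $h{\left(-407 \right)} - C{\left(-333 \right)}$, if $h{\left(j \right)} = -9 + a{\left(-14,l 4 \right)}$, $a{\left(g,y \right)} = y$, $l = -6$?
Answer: $633$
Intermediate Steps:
$h{\left(j \right)} = -33$ ($h{\left(j \right)} = -9 - 24 = -33$)
$C{\left(L \right)} = 2 L$
$h{\left(-407 \right)} - C{\left(-333 \right)} = -33 - 2 \left(-333\right) = -33 - -666 = -33 + 666 = 633$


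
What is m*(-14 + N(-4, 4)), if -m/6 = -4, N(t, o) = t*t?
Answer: 48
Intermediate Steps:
N(t, o) = t**2
m = 24 (m = -6*(-4) = 24)
m*(-14 + N(-4, 4)) = 24*(-14 + (-4)**2) = 24*(-14 + 16) = 24*2 = 48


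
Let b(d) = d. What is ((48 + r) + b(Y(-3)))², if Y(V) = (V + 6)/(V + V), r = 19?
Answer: 17689/4 ≈ 4422.3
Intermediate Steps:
Y(V) = (6 + V)/(2*V) (Y(V) = (6 + V)/((2*V)) = (6 + V)*(1/(2*V)) = (6 + V)/(2*V))
((48 + r) + b(Y(-3)))² = ((48 + 19) + (½)*(6 - 3)/(-3))² = (67 + (½)*(-⅓)*3)² = (67 - ½)² = (133/2)² = 17689/4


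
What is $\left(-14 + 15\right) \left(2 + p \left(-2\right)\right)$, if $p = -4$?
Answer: $10$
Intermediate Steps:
$\left(-14 + 15\right) \left(2 + p \left(-2\right)\right) = \left(-14 + 15\right) \left(2 - -8\right) = 1 \left(2 + 8\right) = 1 \cdot 10 = 10$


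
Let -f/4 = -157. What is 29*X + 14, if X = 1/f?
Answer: 8821/628 ≈ 14.046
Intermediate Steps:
f = 628 (f = -4*(-157) = 628)
X = 1/628 ≈ 0.0015924
29*X + 14 = 29*(1/628) + 14 = 29/628 + 14 = 8821/628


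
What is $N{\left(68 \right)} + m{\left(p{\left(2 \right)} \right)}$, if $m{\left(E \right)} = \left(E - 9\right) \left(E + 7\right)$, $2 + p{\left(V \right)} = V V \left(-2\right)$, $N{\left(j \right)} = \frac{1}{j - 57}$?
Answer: $\frac{628}{11} \approx 57.091$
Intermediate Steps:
$N{\left(j \right)} = \frac{1}{-57 + j}$
$p{\left(V \right)} = -2 - 2 V^{2}$ ($p{\left(V \right)} = -2 + V V \left(-2\right) = -2 + V^{2} \left(-2\right) = -2 - 2 V^{2}$)
$m{\left(E \right)} = \left(-9 + E\right) \left(7 + E\right)$
$N{\left(68 \right)} + m{\left(p{\left(2 \right)} \right)} = \frac{1}{-57 + 68} - \left(63 - \left(-2 - 2 \cdot 2^{2}\right)^{2} + 2 \left(-2 - 2 \cdot 2^{2}\right)\right) = \frac{1}{11} - \left(63 - \left(-2 - 8\right)^{2} + 2 \left(-2 - 8\right)\right) = \frac{1}{11} - \left(43 - 100\right) = \frac{1}{11} + \left(-63 + 100 + 20\right) = \frac{1}{11} + 57 = \frac{628}{11}$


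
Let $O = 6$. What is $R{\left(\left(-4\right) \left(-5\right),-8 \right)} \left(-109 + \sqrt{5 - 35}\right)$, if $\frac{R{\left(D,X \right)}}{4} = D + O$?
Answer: $-11336 + 104 i \sqrt{30} \approx -11336.0 + 569.63 i$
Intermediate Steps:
$R{\left(D,X \right)} = 24 + 4 D$ ($R{\left(D,X \right)} = 4 \left(D + 6\right) = 4 \left(6 + D\right) = 24 + 4 D$)
$R{\left(\left(-4\right) \left(-5\right),-8 \right)} \left(-109 + \sqrt{5 - 35}\right) = \left(24 + 4 \left(\left(-4\right) \left(-5\right)\right)\right) \left(-109 + \sqrt{5 - 35}\right) = \left(24 + 4 \cdot 20\right) \left(-109 + \sqrt{-30}\right) = \left(24 + 80\right) \left(-109 + i \sqrt{30}\right) = 104 \left(-109 + i \sqrt{30}\right) = -11336 + 104 i \sqrt{30}$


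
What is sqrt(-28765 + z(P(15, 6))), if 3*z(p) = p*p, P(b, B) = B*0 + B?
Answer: I*sqrt(28753) ≈ 169.57*I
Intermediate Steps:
P(b, B) = B (P(b, B) = 0 + B = B)
z(p) = p**2/3 (z(p) = (p*p)/3 = p**2/3)
sqrt(-28765 + z(P(15, 6))) = sqrt(-28765 + (1/3)*6**2) = sqrt(-28765 + (1/3)*36) = sqrt(-28765 + 12) = sqrt(-28753) = I*sqrt(28753)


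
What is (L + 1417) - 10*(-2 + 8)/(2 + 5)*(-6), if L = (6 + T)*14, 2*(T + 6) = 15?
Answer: 11014/7 ≈ 1573.4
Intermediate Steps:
T = 3/2 (T = -6 + (½)*15 = -6 + 15/2 = 3/2 ≈ 1.5000)
L = 105 (L = (6 + 3/2)*14 = (15/2)*14 = 105)
(L + 1417) - 10*(-2 + 8)/(2 + 5)*(-6) = (105 + 1417) - 10*(-2 + 8)/(2 + 5)*(-6) = 1522 - 60/7*(-6) = 1522 + 360/7 = 11014/7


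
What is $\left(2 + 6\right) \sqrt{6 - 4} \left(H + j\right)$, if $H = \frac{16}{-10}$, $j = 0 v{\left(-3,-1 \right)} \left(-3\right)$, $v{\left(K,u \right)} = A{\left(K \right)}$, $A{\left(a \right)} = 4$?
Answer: $- \frac{64 \sqrt{2}}{5} \approx -18.102$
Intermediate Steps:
$v{\left(K,u \right)} = 4$
$j = 0$ ($j = 0 \cdot 4 \left(-3\right) = 0 \left(-3\right) = 0$)
$H = - \frac{8}{5}$ ($H = 16 \left(- \frac{1}{10}\right) = - \frac{8}{5} \approx -1.6$)
$\left(2 + 6\right) \sqrt{6 - 4} \left(H + j\right) = \left(2 + 6\right) \sqrt{6 - 4} \left(- \frac{8}{5} + 0\right) = 8 \sqrt{2} \left(- \frac{8}{5}\right) = - \frac{64 \sqrt{2}}{5}$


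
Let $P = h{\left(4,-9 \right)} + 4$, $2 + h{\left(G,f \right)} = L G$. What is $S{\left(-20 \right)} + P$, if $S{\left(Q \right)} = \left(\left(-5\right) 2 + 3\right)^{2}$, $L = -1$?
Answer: $47$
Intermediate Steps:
$h{\left(G,f \right)} = -2 - G$
$S{\left(Q \right)} = 49$ ($S{\left(Q \right)} = \left(-10 + 3\right)^{2} = \left(-7\right)^{2} = 49$)
$P = -2$ ($P = \left(-2 - 4\right) + 4 = -6 + 4 = -2$)
$S{\left(-20 \right)} + P = 49 - 2 = 47$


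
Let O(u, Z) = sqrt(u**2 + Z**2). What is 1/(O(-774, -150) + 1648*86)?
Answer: 17716/2510775551 - 3*sqrt(17266)/10043102204 ≈ 7.0167e-6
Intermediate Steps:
O(u, Z) = sqrt(Z**2 + u**2)
1/(O(-774, -150) + 1648*86) = 1/(sqrt((-150)**2 + (-774)**2) + 1648*86) = 1/(sqrt(22500 + 599076) + 141728) = 1/(sqrt(621576) + 141728) = 1/(6*sqrt(17266) + 141728) = 1/(141728 + 6*sqrt(17266))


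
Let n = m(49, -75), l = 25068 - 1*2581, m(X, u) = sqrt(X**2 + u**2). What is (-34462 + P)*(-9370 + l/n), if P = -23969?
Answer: 547498470 - 1313937897*sqrt(8026)/8026 ≈ 5.3283e+8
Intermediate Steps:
l = 22487 (l = 25068 - 2581 = 22487)
n = sqrt(8026) (n = sqrt(49**2 + (-75)**2) = sqrt(2401 + 5625) = sqrt(8026) ≈ 89.588)
(-34462 + P)*(-9370 + l/n) = (-34462 - 23969)*(-9370 + 22487/(sqrt(8026))) = -58431*(-9370 + 22487*(sqrt(8026)/8026)) = -58431*(-9370 + 22487*sqrt(8026)/8026) = 547498470 - 1313937897*sqrt(8026)/8026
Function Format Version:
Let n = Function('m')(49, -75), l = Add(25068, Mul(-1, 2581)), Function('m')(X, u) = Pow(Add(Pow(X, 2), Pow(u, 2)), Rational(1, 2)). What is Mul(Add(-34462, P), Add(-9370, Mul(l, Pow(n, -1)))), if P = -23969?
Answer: Add(547498470, Mul(Rational(-1313937897, 8026), Pow(8026, Rational(1, 2)))) ≈ 5.3283e+8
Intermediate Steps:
l = 22487 (l = Add(25068, -2581) = 22487)
n = Pow(8026, Rational(1, 2)) (n = Pow(Add(Pow(49, 2), Pow(-75, 2)), Rational(1, 2)) = Pow(Add(2401, 5625), Rational(1, 2)) = Pow(8026, Rational(1, 2)) ≈ 89.588)
Mul(Add(-34462, P), Add(-9370, Mul(l, Pow(n, -1)))) = Mul(Add(-34462, -23969), Add(-9370, Mul(22487, Pow(Pow(8026, Rational(1, 2)), -1)))) = Mul(-58431, Add(-9370, Mul(22487, Mul(Rational(1, 8026), Pow(8026, Rational(1, 2)))))) = Mul(-58431, Add(-9370, Mul(Rational(22487, 8026), Pow(8026, Rational(1, 2))))) = Add(547498470, Mul(Rational(-1313937897, 8026), Pow(8026, Rational(1, 2))))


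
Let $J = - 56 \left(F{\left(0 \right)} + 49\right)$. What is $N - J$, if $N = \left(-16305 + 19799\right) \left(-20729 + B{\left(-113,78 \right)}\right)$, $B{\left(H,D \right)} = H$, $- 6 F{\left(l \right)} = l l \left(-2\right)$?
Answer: $-72819204$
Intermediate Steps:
$F{\left(l \right)} = \frac{l^{2}}{3}$ ($F{\left(l \right)} = - \frac{l l \left(-2\right)}{6} = - \frac{l^{2} \left(-2\right)}{6} = - \frac{\left(-2\right) l^{2}}{6} = \frac{l^{2}}{3}$)
$J = -2744$ ($J = - 56 \left(\frac{0^{2}}{3} + 49\right) = - 56 \left(\frac{1}{3} \cdot 0 + 49\right) = - 56 \left(0 + 49\right) = \left(-56\right) 49 = -2744$)
$N = -72821948$ ($N = \left(-16305 + 19799\right) \left(-20729 - 113\right) = 3494 \left(-20842\right) = -72821948$)
$N - J = -72821948 - -2744 = -72821948 + 2744 = -72819204$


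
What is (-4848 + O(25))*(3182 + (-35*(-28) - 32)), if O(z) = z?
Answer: -19918990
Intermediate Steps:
(-4848 + O(25))*(3182 + (-35*(-28) - 32)) = (-4848 + 25)*(3182 + (-35*(-28) - 32)) = -4823*(3182 + (980 - 32)) = -4823*(3182 + 948) = -4823*4130 = -19918990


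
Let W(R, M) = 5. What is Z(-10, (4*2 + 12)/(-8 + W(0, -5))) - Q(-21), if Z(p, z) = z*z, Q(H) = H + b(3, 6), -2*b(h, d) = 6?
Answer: 616/9 ≈ 68.444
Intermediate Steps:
b(h, d) = -3 (b(h, d) = -1/2*6 = -3)
Q(H) = -3 + H (Q(H) = H - 3 = -3 + H)
Z(p, z) = z**2
Z(-10, (4*2 + 12)/(-8 + W(0, -5))) - Q(-21) = ((4*2 + 12)/(-8 + 5))**2 - (-3 - 21) = ((8 + 12)/(-3))**2 - 1*(-24) = (20*(-1/3))**2 + 24 = (-20/3)**2 + 24 = 400/9 + 24 = 616/9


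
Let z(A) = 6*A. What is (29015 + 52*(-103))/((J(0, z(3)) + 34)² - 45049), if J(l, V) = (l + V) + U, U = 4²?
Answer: -23659/40425 ≈ -0.58526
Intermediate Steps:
U = 16
J(l, V) = 16 + V + l (J(l, V) = (l + V) + 16 = (V + l) + 16 = 16 + V + l)
(29015 + 52*(-103))/((J(0, z(3)) + 34)² - 45049) = (29015 + 52*(-103))/(((16 + 6*3 + 0) + 34)² - 45049) = (29015 - 5356)/(((16 + 18 + 0) + 34)² - 45049) = 23659/((34 + 34)² - 45049) = 23659/(68² - 45049) = 23659/(4624 - 45049) = 23659/(-40425) = 23659*(-1/40425) = -23659/40425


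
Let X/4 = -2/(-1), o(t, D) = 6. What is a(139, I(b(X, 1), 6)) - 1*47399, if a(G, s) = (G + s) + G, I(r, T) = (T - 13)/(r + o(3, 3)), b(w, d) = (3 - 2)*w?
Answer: -94243/2 ≈ -47122.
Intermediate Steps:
X = 8 (X = 4*(-2/(-1)) = 4*(-2*(-1)) = 4*2 = 8)
b(w, d) = w (b(w, d) = 1*w = w)
I(r, T) = (-13 + T)/(6 + r) (I(r, T) = (T - 13)/(r + 6) = (-13 + T)/(6 + r))
a(G, s) = s + 2*G
a(139, I(b(X, 1), 6)) - 1*47399 = ((-13 + 6)/(6 + 8) + 2*139) - 1*47399 = (-7/14 + 278) - 47399 = ((1/14)*(-7) + 278) - 47399 = (-½ + 278) - 47399 = 555/2 - 47399 = -94243/2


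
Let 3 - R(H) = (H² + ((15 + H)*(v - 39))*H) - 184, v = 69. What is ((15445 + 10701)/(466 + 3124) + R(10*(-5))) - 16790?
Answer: -128514312/1795 ≈ -71596.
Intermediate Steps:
R(H) = 187 - H² - H*(450 + 30*H) (R(H) = 3 - ((H² + ((15 + H)*(69 - 39))*H) - 184) = 3 - ((H² + ((15 + H)*30)*H) - 184) = 3 - ((H² + (450 + 30*H)*H) - 184) = 3 - ((H² + H*(450 + 30*H)) - 184) = 3 - (-184 + H² + H*(450 + 30*H)) = 3 + (184 - H² - H*(450 + 30*H)) = 187 - H² - H*(450 + 30*H))
((15445 + 10701)/(466 + 3124) + R(10*(-5))) - 16790 = ((15445 + 10701)/(466 + 3124) + (187 - 4500*(-5) - 31*(10*(-5))²)) - 16790 = (26146/3590 + (187 - 450*(-50) - 31*(-50)²)) - 16790 = (26146*(1/3590) + (187 + 22500 - 31*2500)) - 16790 = (13073/1795 + (187 + 22500 - 77500)) - 16790 = (13073/1795 - 54813) - 16790 = -98376262/1795 - 16790 = -128514312/1795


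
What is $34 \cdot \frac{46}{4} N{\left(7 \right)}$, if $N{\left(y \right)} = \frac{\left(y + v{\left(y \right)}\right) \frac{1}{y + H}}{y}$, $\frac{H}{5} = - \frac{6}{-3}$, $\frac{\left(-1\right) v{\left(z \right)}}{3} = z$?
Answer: $-46$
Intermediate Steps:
$v{\left(z \right)} = - 3 z$
$H = 10$ ($H = 5 \left(- \frac{6}{-3}\right) = 5 \left(\left(-6\right) \left(- \frac{1}{3}\right)\right) = 5 \cdot 2 = 10$)
$N{\left(y \right)} = - \frac{2}{10 + y}$ ($N{\left(y \right)} = \frac{\left(y - 3 y\right) \frac{1}{y + 10}}{y} = \frac{- 2 y \frac{1}{10 + y}}{y} = \frac{\left(-2\right) y \frac{1}{10 + y}}{y} = - \frac{2}{10 + y}$)
$34 \cdot \frac{46}{4} N{\left(7 \right)} = 34 \cdot \frac{46}{4} \left(- \frac{2}{10 + 7}\right) = 34 \cdot 46 \cdot \frac{1}{4} \left(- \frac{2}{17}\right) = 34 \cdot \frac{23}{2} \left(\left(-2\right) \frac{1}{17}\right) = 391 \left(- \frac{2}{17}\right) = -46$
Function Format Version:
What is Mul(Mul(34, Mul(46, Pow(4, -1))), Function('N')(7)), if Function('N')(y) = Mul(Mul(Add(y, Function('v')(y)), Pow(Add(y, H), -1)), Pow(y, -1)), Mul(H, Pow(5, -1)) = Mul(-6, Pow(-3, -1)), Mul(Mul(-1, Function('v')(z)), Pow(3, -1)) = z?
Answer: -46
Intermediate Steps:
Function('v')(z) = Mul(-3, z)
H = 10 (H = Mul(5, Mul(-6, Pow(-3, -1))) = Mul(5, Mul(-6, Rational(-1, 3))) = Mul(5, 2) = 10)
Function('N')(y) = Mul(-2, Pow(Add(10, y), -1)) (Function('N')(y) = Mul(Mul(Add(y, Mul(-3, y)), Pow(Add(y, 10), -1)), Pow(y, -1)) = Mul(Mul(Mul(-2, y), Pow(Add(10, y), -1)), Pow(y, -1)) = Mul(Mul(-2, y, Pow(Add(10, y), -1)), Pow(y, -1)) = Mul(-2, Pow(Add(10, y), -1)))
Mul(Mul(34, Mul(46, Pow(4, -1))), Function('N')(7)) = Mul(Mul(34, Mul(46, Pow(4, -1))), Mul(-2, Pow(Add(10, 7), -1))) = Mul(Mul(34, Mul(46, Rational(1, 4))), Mul(-2, Pow(17, -1))) = Mul(Mul(34, Rational(23, 2)), Mul(-2, Rational(1, 17))) = Mul(391, Rational(-2, 17)) = -46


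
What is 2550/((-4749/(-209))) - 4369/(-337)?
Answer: 66784177/533471 ≈ 125.19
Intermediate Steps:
2550/((-4749/(-209))) - 4369/(-337) = 2550/((-4749*(-1/209))) - 4369*(-1/337) = 2550/(4749/209) + 4369/337 = 2550*(209/4749) + 4369/337 = 177650/1583 + 4369/337 = 66784177/533471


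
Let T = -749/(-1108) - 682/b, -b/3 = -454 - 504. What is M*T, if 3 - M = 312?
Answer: -71943955/530732 ≈ -135.56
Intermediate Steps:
M = -309 (M = 3 - 1*312 = 3 - 312 = -309)
b = 2874 (b = -3*(-454 - 504) = -3*(-958) = 2874)
T = 698485/1592196 (T = -749/(-1108) - 682/2874 = -749*(-1/1108) - 682*1/2874 = 749/1108 - 341/1437 = 698485/1592196 ≈ 0.43869)
M*T = -309*698485/1592196 = -71943955/530732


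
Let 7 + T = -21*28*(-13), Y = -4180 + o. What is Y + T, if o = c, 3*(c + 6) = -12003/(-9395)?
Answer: 32426146/9395 ≈ 3451.4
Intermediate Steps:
c = -52369/9395 (c = -6 + (-12003/(-9395))/3 = -6 + (-12003*(-1/9395))/3 = -6 + (⅓)*(12003/9395) = -6 + 4001/9395 = -52369/9395 ≈ -5.5741)
o = -52369/9395 ≈ -5.5741
Y = -39323469/9395 (Y = -4180 - 52369/9395 = -39323469/9395 ≈ -4185.6)
T = 7637 (T = -7 - 21*28*(-13) = -7 - 588*(-13) = -7 + 7644 = 7637)
Y + T = -39323469/9395 + 7637 = 32426146/9395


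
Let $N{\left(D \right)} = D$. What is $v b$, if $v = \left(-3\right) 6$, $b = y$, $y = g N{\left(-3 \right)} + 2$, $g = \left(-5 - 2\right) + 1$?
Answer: $-360$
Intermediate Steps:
$g = -6$ ($g = -7 + 1 = -6$)
$y = 20$ ($y = \left(-6\right) \left(-3\right) + 2 = 18 + 2 = 20$)
$b = 20$
$v = -18$
$v b = \left(-18\right) 20 = -360$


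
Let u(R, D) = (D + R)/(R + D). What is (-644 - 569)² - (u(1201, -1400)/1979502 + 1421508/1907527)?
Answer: 5555818128461860883/3775953511554 ≈ 1.4714e+6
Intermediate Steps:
u(R, D) = 1 (u(R, D) = (D + R)/(D + R) = 1)
(-644 - 569)² - (u(1201, -1400)/1979502 + 1421508/1907527) = (-644 - 569)² - (1/1979502 + 1421508/1907527) = (-1213)² - (1*(1/1979502) + 1421508*(1/1907527)) = 1471369 - (1/1979502 + 1421508/1907527) = 1471369 - 1*2813879836543/3775953511554 = 1471369 - 2813879836543/3775953511554 = 5555818128461860883/3775953511554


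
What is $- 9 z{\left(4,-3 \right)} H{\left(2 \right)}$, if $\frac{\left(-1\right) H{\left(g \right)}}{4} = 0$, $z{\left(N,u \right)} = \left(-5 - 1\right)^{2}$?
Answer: $0$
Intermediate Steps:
$z{\left(N,u \right)} = 36$ ($z{\left(N,u \right)} = \left(-6\right)^{2} = 36$)
$H{\left(g \right)} = 0$ ($H{\left(g \right)} = \left(-4\right) 0 = 0$)
$- 9 z{\left(4,-3 \right)} H{\left(2 \right)} = \left(-9\right) 36 \cdot 0 = \left(-324\right) 0 = 0$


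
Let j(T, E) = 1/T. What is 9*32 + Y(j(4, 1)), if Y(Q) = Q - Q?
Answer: 288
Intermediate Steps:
Y(Q) = 0
9*32 + Y(j(4, 1)) = 9*32 + 0 = 288 + 0 = 288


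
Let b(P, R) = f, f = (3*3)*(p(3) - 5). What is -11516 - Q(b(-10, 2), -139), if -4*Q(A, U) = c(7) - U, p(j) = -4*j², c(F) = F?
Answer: -22959/2 ≈ -11480.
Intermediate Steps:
f = -369 (f = (3*3)*(-4*3² - 5) = 9*(-4*9 - 5) = 9*(-36 - 5) = 9*(-41) = -369)
b(P, R) = -369
Q(A, U) = -7/4 + U/4 (Q(A, U) = -(7 - U)/4 = -7/4 + U/4)
-11516 - Q(b(-10, 2), -139) = -11516 - (-7/4 + (¼)*(-139)) = -11516 - (-7/4 - 139/4) = -11516 - 1*(-73/2) = -11516 + 73/2 = -22959/2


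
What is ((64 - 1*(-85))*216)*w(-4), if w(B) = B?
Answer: -128736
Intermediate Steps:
((64 - 1*(-85))*216)*w(-4) = ((64 - 1*(-85))*216)*(-4) = ((64 + 85)*216)*(-4) = (149*216)*(-4) = 32184*(-4) = -128736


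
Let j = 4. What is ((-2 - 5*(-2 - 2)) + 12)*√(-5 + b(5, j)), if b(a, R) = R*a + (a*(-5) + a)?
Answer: 30*I*√5 ≈ 67.082*I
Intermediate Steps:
b(a, R) = -4*a + R*a (b(a, R) = R*a + (-5*a + a) = R*a - 4*a = -4*a + R*a)
((-2 - 5*(-2 - 2)) + 12)*√(-5 + b(5, j)) = ((-2 - 5*(-2 - 2)) + 12)*√(-5 + 5*(-4 + 4)) = ((-2 - 5*(-4)) + 12)*√(-5 + 5*0) = ((-2 + 20) + 12)*√(-5 + 0) = (18 + 12)*√(-5) = 30*(I*√5) = 30*I*√5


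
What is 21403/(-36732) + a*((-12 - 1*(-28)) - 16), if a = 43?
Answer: -21403/36732 ≈ -0.58268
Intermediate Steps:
21403/(-36732) + a*((-12 - 1*(-28)) - 16) = 21403/(-36732) + 43*((-12 - 1*(-28)) - 16) = 21403*(-1/36732) + 43*((-12 + 28) - 16) = -21403/36732 + 43*(16 - 16) = -21403/36732 + 43*0 = -21403/36732 + 0 = -21403/36732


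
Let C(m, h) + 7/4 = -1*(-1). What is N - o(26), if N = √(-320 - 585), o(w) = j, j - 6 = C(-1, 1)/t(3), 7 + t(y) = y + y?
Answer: -27/4 + I*√905 ≈ -6.75 + 30.083*I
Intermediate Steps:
C(m, h) = -¾ (C(m, h) = -7/4 - 1*(-1) = -7/4 + 1 = -¾)
t(y) = -7 + 2*y (t(y) = -7 + (y + y) = -7 + 2*y)
j = 27/4 (j = 6 - 3/(4*(-7 + 2*3)) = 6 - 3/(4*(-7 + 6)) = 6 - ¾/(-1) = 6 - ¾*(-1) = 6 + ¾ = 27/4 ≈ 6.7500)
o(w) = 27/4
N = I*√905 (N = √(-905) = I*√905 ≈ 30.083*I)
N - o(26) = I*√905 - 1*27/4 = I*√905 - 27/4 = -27/4 + I*√905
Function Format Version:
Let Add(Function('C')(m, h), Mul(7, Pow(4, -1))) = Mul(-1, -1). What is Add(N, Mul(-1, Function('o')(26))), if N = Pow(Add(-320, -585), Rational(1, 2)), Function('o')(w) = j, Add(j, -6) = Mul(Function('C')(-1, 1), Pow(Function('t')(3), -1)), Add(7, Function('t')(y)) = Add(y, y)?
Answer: Add(Rational(-27, 4), Mul(I, Pow(905, Rational(1, 2)))) ≈ Add(-6.7500, Mul(30.083, I))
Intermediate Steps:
Function('C')(m, h) = Rational(-3, 4) (Function('C')(m, h) = Add(Rational(-7, 4), Mul(-1, -1)) = Add(Rational(-7, 4), 1) = Rational(-3, 4))
Function('t')(y) = Add(-7, Mul(2, y)) (Function('t')(y) = Add(-7, Add(y, y)) = Add(-7, Mul(2, y)))
j = Rational(27, 4) (j = Add(6, Mul(Rational(-3, 4), Pow(Add(-7, Mul(2, 3)), -1))) = Add(6, Mul(Rational(-3, 4), Pow(Add(-7, 6), -1))) = Add(6, Mul(Rational(-3, 4), Pow(-1, -1))) = Add(6, Mul(Rational(-3, 4), -1)) = Add(6, Rational(3, 4)) = Rational(27, 4) ≈ 6.7500)
Function('o')(w) = Rational(27, 4)
N = Mul(I, Pow(905, Rational(1, 2))) (N = Pow(-905, Rational(1, 2)) = Mul(I, Pow(905, Rational(1, 2))) ≈ Mul(30.083, I))
Add(N, Mul(-1, Function('o')(26))) = Add(Mul(I, Pow(905, Rational(1, 2))), Mul(-1, Rational(27, 4))) = Add(Mul(I, Pow(905, Rational(1, 2))), Rational(-27, 4)) = Add(Rational(-27, 4), Mul(I, Pow(905, Rational(1, 2))))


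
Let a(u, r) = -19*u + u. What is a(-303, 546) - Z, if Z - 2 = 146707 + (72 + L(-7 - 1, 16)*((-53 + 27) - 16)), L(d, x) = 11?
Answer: -140865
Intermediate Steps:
a(u, r) = -18*u
Z = 146319 (Z = 2 + (146707 + (72 + 11*((-53 + 27) - 16))) = 2 + (146707 + (72 + 11*(-26 - 16))) = 2 + (146707 + (72 + 11*(-42))) = 2 + (146707 + (72 - 462)) = 2 + (146707 - 390) = 2 + 146317 = 146319)
a(-303, 546) - Z = -18*(-303) - 1*146319 = 5454 - 146319 = -140865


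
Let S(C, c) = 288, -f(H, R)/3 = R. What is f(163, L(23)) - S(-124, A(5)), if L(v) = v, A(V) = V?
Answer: -357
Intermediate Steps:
f(H, R) = -3*R
f(163, L(23)) - S(-124, A(5)) = -3*23 - 1*288 = -69 - 288 = -357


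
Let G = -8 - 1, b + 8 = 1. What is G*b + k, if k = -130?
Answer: -67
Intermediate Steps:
b = -7 (b = -8 + 1 = -7)
G = -9
G*b + k = -9*(-7) - 130 = 63 - 130 = -67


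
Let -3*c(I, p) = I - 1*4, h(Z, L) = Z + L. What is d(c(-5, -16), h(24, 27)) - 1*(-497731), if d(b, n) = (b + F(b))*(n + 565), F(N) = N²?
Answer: 505123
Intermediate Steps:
h(Z, L) = L + Z
c(I, p) = 4/3 - I/3 (c(I, p) = -(I - 1*4)/3 = -(I - 4)/3 = -(-4 + I)/3 = 4/3 - I/3)
d(b, n) = (565 + n)*(b + b²) (d(b, n) = (b + b²)*(n + 565) = (b + b²)*(565 + n) = (565 + n)*(b + b²))
d(c(-5, -16), h(24, 27)) - 1*(-497731) = (4/3 - ⅓*(-5))*(565 + (27 + 24) + 565*(4/3 - ⅓*(-5)) + (4/3 - ⅓*(-5))*(27 + 24)) - 1*(-497731) = (4/3 + 5/3)*(565 + 51 + 565*(4/3 + 5/3) + (4/3 + 5/3)*51) + 497731 = 3*(565 + 51 + 565*3 + 3*51) + 497731 = 3*(565 + 51 + 1695 + 153) + 497731 = 3*2464 + 497731 = 7392 + 497731 = 505123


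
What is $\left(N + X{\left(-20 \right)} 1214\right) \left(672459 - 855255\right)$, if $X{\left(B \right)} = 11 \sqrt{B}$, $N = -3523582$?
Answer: $644096695272 - 4882115568 i \sqrt{5} \approx 6.441 \cdot 10^{11} - 1.0917 \cdot 10^{10} i$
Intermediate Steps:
$\left(N + X{\left(-20 \right)} 1214\right) \left(672459 - 855255\right) = \left(-3523582 + 11 \sqrt{-20} \cdot 1214\right) \left(672459 - 855255\right) = \left(-3523582 + 11 \cdot 2 i \sqrt{5} \cdot 1214\right) \left(-182796\right) = \left(-3523582 + 22 i \sqrt{5} \cdot 1214\right) \left(-182796\right) = \left(-3523582 + 26708 i \sqrt{5}\right) \left(-182796\right) = 644096695272 - 4882115568 i \sqrt{5}$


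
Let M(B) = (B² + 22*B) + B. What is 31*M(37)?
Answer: 68820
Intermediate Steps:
M(B) = B² + 23*B
31*M(37) = 31*(37*(23 + 37)) = 31*(37*60) = 31*2220 = 68820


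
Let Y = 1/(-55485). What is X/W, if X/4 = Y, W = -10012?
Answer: 1/138878955 ≈ 7.2005e-9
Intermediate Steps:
Y = -1/55485 ≈ -1.8023e-5
X = -4/55485 (X = 4*(-1/55485) = -4/55485 ≈ -7.2092e-5)
X/W = -4/55485/(-10012) = -4/55485*(-1/10012) = 1/138878955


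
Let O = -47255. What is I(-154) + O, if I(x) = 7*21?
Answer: -47108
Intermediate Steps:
I(x) = 147
I(-154) + O = 147 - 47255 = -47108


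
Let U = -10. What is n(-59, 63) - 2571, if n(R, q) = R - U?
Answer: -2620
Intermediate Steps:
n(R, q) = 10 + R (n(R, q) = R - 1*(-10) = R + 10 = 10 + R)
n(-59, 63) - 2571 = (10 - 59) - 2571 = -49 - 2571 = -2620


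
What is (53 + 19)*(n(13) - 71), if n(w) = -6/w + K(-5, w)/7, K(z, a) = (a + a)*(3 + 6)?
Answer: -249192/91 ≈ -2738.4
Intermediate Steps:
K(z, a) = 18*a (K(z, a) = (2*a)*9 = 18*a)
n(w) = -6/w + 18*w/7 (n(w) = -6/w + (18*w)/7 = -6/w + (18*w)*(⅐) = -6/w + 18*w/7)
(53 + 19)*(n(13) - 71) = (53 + 19)*((-6/13 + (18/7)*13) - 71) = 72*((-6*1/13 + 234/7) - 71) = 72*((-6/13 + 234/7) - 71) = 72*(3000/91 - 71) = 72*(-3461/91) = -249192/91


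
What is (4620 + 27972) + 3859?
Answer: 36451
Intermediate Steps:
(4620 + 27972) + 3859 = 32592 + 3859 = 36451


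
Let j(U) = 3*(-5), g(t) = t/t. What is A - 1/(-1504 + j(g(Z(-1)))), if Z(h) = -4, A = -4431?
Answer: -6730688/1519 ≈ -4431.0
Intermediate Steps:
g(t) = 1
j(U) = -15
A - 1/(-1504 + j(g(Z(-1)))) = -4431 - 1/(-1504 - 15) = -4431 - 1/(-1519) = -4431 - 1*(-1/1519) = -4431 + 1/1519 = -6730688/1519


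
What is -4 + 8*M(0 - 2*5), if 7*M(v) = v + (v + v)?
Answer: -268/7 ≈ -38.286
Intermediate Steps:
M(v) = 3*v/7 (M(v) = (v + (v + v))/7 = (v + 2*v)/7 = (3*v)/7 = 3*v/7)
-4 + 8*M(0 - 2*5) = -4 + 8*(3*(0 - 2*5)/7) = -4 + 8*(3*(0 - 10)/7) = -4 + 8*((3/7)*(-10)) = -4 + 8*(-30/7) = -4 - 240/7 = -268/7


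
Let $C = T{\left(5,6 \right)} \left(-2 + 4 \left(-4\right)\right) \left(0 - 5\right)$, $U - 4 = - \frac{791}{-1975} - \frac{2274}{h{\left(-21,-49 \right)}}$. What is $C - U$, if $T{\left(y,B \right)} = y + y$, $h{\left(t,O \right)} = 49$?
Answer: $\frac{91162791}{96775} \approx 942.01$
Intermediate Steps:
$T{\left(y,B \right)} = 2 y$
$U = - \frac{4065291}{96775}$ ($U = 4 - \left(- \frac{791}{1975} + \frac{2274}{49}\right) = 4 - \frac{4452391}{96775} = - \frac{4065291}{96775} \approx -42.008$)
$C = 900$ ($C = 2 \cdot 5 \left(-2 + 4 \left(-4\right)\right) \left(0 - 5\right) = 10 \left(-2 - 16\right) \left(-5\right) = 10 \left(-18\right) \left(-5\right) = \left(-180\right) \left(-5\right) = 900$)
$C - U = 900 - - \frac{4065291}{96775} = 900 + \frac{4065291}{96775} = \frac{91162791}{96775}$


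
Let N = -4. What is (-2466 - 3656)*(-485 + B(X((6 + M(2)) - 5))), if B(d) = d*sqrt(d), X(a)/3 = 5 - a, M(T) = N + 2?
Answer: 2969170 - 330588*sqrt(2) ≈ 2.5016e+6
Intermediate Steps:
M(T) = -2 (M(T) = -4 + 2 = -2)
X(a) = 15 - 3*a (X(a) = 3*(5 - a) = 15 - 3*a)
B(d) = d**(3/2)
(-2466 - 3656)*(-485 + B(X((6 + M(2)) - 5))) = (-2466 - 3656)*(-485 + (15 - 3*((6 - 2) - 5))**(3/2)) = -6122*(-485 + (15 - 3*(4 - 5))**(3/2)) = -6122*(-485 + (15 - 3*(-1))**(3/2)) = -6122*(-485 + (15 + 3)**(3/2)) = -6122*(-485 + 18**(3/2)) = -6122*(-485 + 54*sqrt(2)) = 2969170 - 330588*sqrt(2)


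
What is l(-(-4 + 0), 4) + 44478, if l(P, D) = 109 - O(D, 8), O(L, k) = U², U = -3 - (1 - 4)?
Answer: 44587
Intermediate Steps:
U = 0 (U = -3 - 1*(-3) = -3 + 3 = 0)
O(L, k) = 0 (O(L, k) = 0² = 0)
l(P, D) = 109 (l(P, D) = 109 - 1*0 = 109 + 0 = 109)
l(-(-4 + 0), 4) + 44478 = 109 + 44478 = 44587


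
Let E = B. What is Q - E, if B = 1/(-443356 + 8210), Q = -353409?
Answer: -153784512713/435146 ≈ -3.5341e+5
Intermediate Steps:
B = -1/435146 (B = 1/(-435146) = -1/435146 ≈ -2.2981e-6)
E = -1/435146 ≈ -2.2981e-6
Q - E = -353409 - 1*(-1/435146) = -353409 + 1/435146 = -153784512713/435146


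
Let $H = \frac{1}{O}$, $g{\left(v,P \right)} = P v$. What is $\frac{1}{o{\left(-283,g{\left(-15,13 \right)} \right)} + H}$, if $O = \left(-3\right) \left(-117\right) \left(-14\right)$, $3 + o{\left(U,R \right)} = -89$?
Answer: $- \frac{4914}{452089} \approx -0.01087$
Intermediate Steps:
$o{\left(U,R \right)} = -92$ ($o{\left(U,R \right)} = -3 - 89 = -92$)
$O = -4914$ ($O = 351 \left(-14\right) = -4914$)
$H = - \frac{1}{4914}$ ($H = \frac{1}{-4914} = - \frac{1}{4914} \approx -0.0002035$)
$\frac{1}{o{\left(-283,g{\left(-15,13 \right)} \right)} + H} = \frac{1}{-92 - \frac{1}{4914}} = \frac{1}{- \frac{452089}{4914}} = - \frac{4914}{452089}$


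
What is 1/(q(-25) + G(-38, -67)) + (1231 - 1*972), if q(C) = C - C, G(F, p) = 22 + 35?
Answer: 14764/57 ≈ 259.02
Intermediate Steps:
G(F, p) = 57
q(C) = 0
1/(q(-25) + G(-38, -67)) + (1231 - 1*972) = 1/(0 + 57) + (1231 - 1*972) = 1/57 + (1231 - 972) = 1/57 + 259 = 14764/57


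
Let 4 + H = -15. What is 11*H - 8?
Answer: -217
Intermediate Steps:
H = -19 (H = -4 - 15 = -19)
11*H - 8 = 11*(-19) - 8 = -209 - 8 = -217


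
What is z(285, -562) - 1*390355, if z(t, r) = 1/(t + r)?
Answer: -108128336/277 ≈ -3.9036e+5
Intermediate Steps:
z(t, r) = 1/(r + t)
z(285, -562) - 1*390355 = 1/(-562 + 285) - 1*390355 = 1/(-277) - 390355 = -1/277 - 390355 = -108128336/277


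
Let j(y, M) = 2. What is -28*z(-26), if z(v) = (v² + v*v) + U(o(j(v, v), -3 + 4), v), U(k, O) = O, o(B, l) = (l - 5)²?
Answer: -37128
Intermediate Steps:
o(B, l) = (-5 + l)²
z(v) = v + 2*v² (z(v) = (v² + v*v) + v = (v² + v²) + v = 2*v² + v = v + 2*v²)
-28*z(-26) = -(-728)*(1 + 2*(-26)) = -(-728)*(1 - 52) = -(-728)*(-51) = -28*1326 = -37128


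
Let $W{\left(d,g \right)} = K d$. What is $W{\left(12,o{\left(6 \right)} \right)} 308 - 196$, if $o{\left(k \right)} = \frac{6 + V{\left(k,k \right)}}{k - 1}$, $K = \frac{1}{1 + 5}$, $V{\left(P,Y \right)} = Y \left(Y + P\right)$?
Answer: $420$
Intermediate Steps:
$V{\left(P,Y \right)} = Y \left(P + Y\right)$
$K = \frac{1}{6} \approx 0.16667$
$o{\left(k \right)} = \frac{6 + 2 k^{2}}{-1 + k}$ ($o{\left(k \right)} = \frac{6 + k \left(k + k\right)}{k - 1} = \frac{6 + k 2 k}{-1 + k} = \frac{6 + 2 k^{2}}{-1 + k}$)
$W{\left(d,g \right)} = \frac{d}{6}$
$W{\left(12,o{\left(6 \right)} \right)} 308 - 196 = \frac{1}{6} \cdot 12 \cdot 308 - 196 = 2 \cdot 308 - 196 = 616 - 196 = 420$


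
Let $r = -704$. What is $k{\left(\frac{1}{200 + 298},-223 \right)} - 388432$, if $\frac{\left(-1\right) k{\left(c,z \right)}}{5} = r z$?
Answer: $-1173392$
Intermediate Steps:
$k{\left(c,z \right)} = 3520 z$ ($k{\left(c,z \right)} = - 5 \left(- 704 z\right) = 3520 z$)
$k{\left(\frac{1}{200 + 298},-223 \right)} - 388432 = 3520 \left(-223\right) - 388432 = -784960 - 388432 = -1173392$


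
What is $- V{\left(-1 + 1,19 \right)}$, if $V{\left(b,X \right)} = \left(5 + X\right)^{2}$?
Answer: $-576$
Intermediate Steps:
$- V{\left(-1 + 1,19 \right)} = - \left(5 + 19\right)^{2} = - 24^{2} = \left(-1\right) 576 = -576$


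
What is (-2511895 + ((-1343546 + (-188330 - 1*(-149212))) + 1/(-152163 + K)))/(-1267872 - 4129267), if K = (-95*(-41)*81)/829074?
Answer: 163771491602911009/226957019887682271 ≈ 0.72160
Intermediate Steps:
K = 105165/276358 (K = (3895*81)*(1/829074) = 315495*(1/829074) = 105165/276358 ≈ 0.38054)
(-2511895 + ((-1343546 + (-188330 - 1*(-149212))) + 1/(-152163 + K)))/(-1267872 - 4129267) = (-2511895 + ((-1343546 + (-188330 - 1*(-149212))) + 1/(-152163 + 105165/276358)))/(-1267872 - 4129267) = (-2511895 + ((-1343546 + (-188330 + 149212)) + 1/(-42051357189/276358)))/(-5397139) = (-2511895 + ((-1343546 - 39118) - 276358/42051357189))*(-1/5397139) = (-2511895 + (-1382664 - 276358/42051357189))*(-1/5397139) = (-2511895 - 58142897736647854/42051357189)*(-1/5397139) = -163771491602911009/42051357189*(-1/5397139) = 163771491602911009/226957019887682271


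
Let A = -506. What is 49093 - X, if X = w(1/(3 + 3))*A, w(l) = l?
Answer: 147532/3 ≈ 49177.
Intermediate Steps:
X = -253/3 (X = -506/(3 + 3) = -506/6 = (1/6)*(-506) = -253/3 ≈ -84.333)
49093 - X = 49093 - 1*(-253/3) = 49093 + 253/3 = 147532/3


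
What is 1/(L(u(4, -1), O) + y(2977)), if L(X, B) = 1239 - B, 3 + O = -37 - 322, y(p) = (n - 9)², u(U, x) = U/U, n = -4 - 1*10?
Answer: 1/2130 ≈ 0.00046948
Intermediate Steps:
n = -14 (n = -4 - 10 = -14)
u(U, x) = 1
y(p) = 529 (y(p) = (-14 - 9)² = (-23)² = 529)
O = -362 (O = -3 + (-37 - 322) = -3 - 359 = -362)
1/(L(u(4, -1), O) + y(2977)) = 1/((1239 - 1*(-362)) + 529) = 1/((1239 + 362) + 529) = 1/(1601 + 529) = 1/2130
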